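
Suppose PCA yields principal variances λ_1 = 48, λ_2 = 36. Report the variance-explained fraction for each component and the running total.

Step 1 — total variance = trace(Sigma) = Σ λ_i = 48 + 36 = 84.

Step 2 — fraction explained by component i = λ_i / Σ λ:
  PC1: 48/84 = 0.5714
  PC2: 36/84 = 0.4286

Step 3 — cumulative fraction after k components = (λ_1 + ... + λ_k) / Σ λ:
  k = 1: 48/84 = 0.5714
  k = 2: (48 + 36)/84 = 84/84 = 1

Summary (fraction, with percent):

explained: PC1 0.5714 (57.14%), PC2 0.4286 (42.86%);  cumulative: 0.5714, 1


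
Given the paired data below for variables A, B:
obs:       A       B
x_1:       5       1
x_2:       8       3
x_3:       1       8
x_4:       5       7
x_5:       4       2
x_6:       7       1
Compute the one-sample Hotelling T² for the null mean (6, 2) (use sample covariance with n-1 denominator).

Step 1 — sample mean vector:
  mean(A) = (5 + 8 + 1 + 5 + 4 + 7) / 6 = 30/6 = 5
  mean(B) = (1 + 3 + 8 + 7 + 2 + 1) / 6 = 22/6 = 3.6667
  x̄ = (5, 3.6667),  deviation x̄ - mu_0 = (5, 3.6667) - (6, 2) = (-1, 1.6667).

Step 2 — sample covariance matrix, S[i,j] = (1/(n-1)) · Σ_k (x_{k,i} - mean_i) · (x_{k,j} - mean_j), divisor n-1 = 5:
  S[A,A] = ((0)·(0) + (3)·(3) + (-4)·(-4) + (0)·(0) + (-1)·(-1) + (2)·(2)) / 5 = 30/5 = 6
  S[A,B] = ((0)·(-2.6667) + (3)·(-0.6667) + (-4)·(4.3333) + (0)·(3.3333) + (-1)·(-1.6667) + (2)·(-2.6667)) / 5 = -23/5 = -4.6
  S[B,B] = ((-2.6667)·(-2.6667) + (-0.6667)·(-0.6667) + (4.3333)·(4.3333) + (3.3333)·(3.3333) + (-1.6667)·(-1.6667) + (-2.6667)·(-2.6667)) / 5 = 47.3333/5 = 9.4667
  S = [[6, -4.6],
 [-4.6, 9.4667]].

Step 3 — invert S. det(S) = 6·9.4667 - (-4.6)² = 35.64.
  S^{-1} = (1/det) · [[d, -b], [-b, a]] = [[0.2656, 0.1291],
 [0.1291, 0.1684]].

Step 4 — quadratic form (x̄ - mu_0)^T · S^{-1} · (x̄ - mu_0):
  S^{-1} · (x̄ - mu_0) = (-0.0505, 0.1515),
  (x̄ - mu_0)^T · [...] = (-1)·(-0.0505) + (1.6667)·(0.1515) = 0.303.

Step 5 — scale by n: T² = 6 · 0.303 = 1.8182.

T² ≈ 1.8182


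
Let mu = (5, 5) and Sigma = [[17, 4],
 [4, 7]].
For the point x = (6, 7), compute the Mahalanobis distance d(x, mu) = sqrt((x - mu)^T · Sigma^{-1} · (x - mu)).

Step 1 — centre the observation: (x - mu) = (1, 2).

Step 2 — invert Sigma. det(Sigma) = 17·7 - (4)² = 103.
  Sigma^{-1} = (1/det) · [[d, -b], [-b, a]] = [[0.068, -0.0388],
 [-0.0388, 0.165]].

Step 3 — form the quadratic (x - mu)^T · Sigma^{-1} · (x - mu):
  Sigma^{-1} · (x - mu) = (-0.0097, 0.2913).
  (x - mu)^T · [Sigma^{-1} · (x - mu)] = (1)·(-0.0097) + (2)·(0.2913) = 0.5728.

Step 4 — take square root: d = √(0.5728) ≈ 0.7568.

d(x, mu) = √(0.5728) ≈ 0.7568


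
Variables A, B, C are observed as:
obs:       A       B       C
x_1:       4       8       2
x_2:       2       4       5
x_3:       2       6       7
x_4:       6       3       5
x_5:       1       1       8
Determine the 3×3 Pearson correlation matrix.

Step 1 — column means:
  mean(A) = (4 + 2 + 2 + 6 + 1) / 5 = 15/5 = 3
  mean(B) = (8 + 4 + 6 + 3 + 1) / 5 = 22/5 = 4.4
  mean(C) = (2 + 5 + 7 + 5 + 8) / 5 = 27/5 = 5.4

Step 2 — sample variances and covariances s[i,j] = (1/(n-1)) · Σ_k (x_{k,i} - mean_i) · (x_{k,j} - mean_j), with n-1 = 4:
  s[A,A] = ((1)·(1) + (-1)·(-1) + (-1)·(-1) + (3)·(3) + (-2)·(-2)) / 4 = 16/4 = 4
  s[A,B] = ((1)·(3.6) + (-1)·(-0.4) + (-1)·(1.6) + (3)·(-1.4) + (-2)·(-3.4)) / 4 = 5/4 = 1.25
  s[A,C] = ((1)·(-3.4) + (-1)·(-0.4) + (-1)·(1.6) + (3)·(-0.4) + (-2)·(2.6)) / 4 = -11/4 = -2.75
  s[B,B] = ((3.6)·(3.6) + (-0.4)·(-0.4) + (1.6)·(1.6) + (-1.4)·(-1.4) + (-3.4)·(-3.4)) / 4 = 29.2/4 = 7.3
  s[B,C] = ((3.6)·(-3.4) + (-0.4)·(-0.4) + (1.6)·(1.6) + (-1.4)·(-0.4) + (-3.4)·(2.6)) / 4 = -17.8/4 = -4.45
  s[C,C] = ((-3.4)·(-3.4) + (-0.4)·(-0.4) + (1.6)·(1.6) + (-0.4)·(-0.4) + (2.6)·(2.6)) / 4 = 21.2/4 = 5.3
  Sample standard deviations s_i = √(s[i,i]):
  s(A) = √(4) = 2
  s(B) = √(7.3) = 2.7019
  s(C) = √(5.3) = 2.3022

Step 3 — r_{ij} = s_{ij} / (s_i · s_j):
  r[A,A] = 1 (diagonal).
  r[A,B] = 1.25 / (2 · 2.7019) = 1.25 / 5.4037 = 0.2313
  r[A,C] = -2.75 / (2 · 2.3022) = -2.75 / 4.6043 = -0.5973
  r[B,B] = 1 (diagonal).
  r[B,C] = -4.45 / (2.7019 · 2.3022) = -4.45 / 6.2201 = -0.7154
  r[C,C] = 1 (diagonal).

R is symmetric with unit diagonal. Assembling:

R = [[1, 0.2313, -0.5973],
 [0.2313, 1, -0.7154],
 [-0.5973, -0.7154, 1]]


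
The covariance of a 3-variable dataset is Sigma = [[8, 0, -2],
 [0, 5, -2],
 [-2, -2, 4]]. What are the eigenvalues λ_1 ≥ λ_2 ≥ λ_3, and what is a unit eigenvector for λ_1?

Step 1 — characteristic polynomial p(λ) = det(λI - Sigma) = λ³ - tr·λ² + c_1·λ - det, where tr = trace, c_1 = sum of the principal 2×2 minors, det = det(Sigma):
  tr = 8 + 5 + 4 = 17,
  c_1 = (8·5 - (0)²) + (8·4 - (-2)²) + (5·4 - (-2)²) = 40 + 28 + 16 = 84,
  det = 8·(5·4 - (-2)²) - (0)·((0)·4 - (-2)·(-2)) + (-2)·((0)·(-2) - 5·(-2)) = 8·(16) - (0)·(-4) + (-2)·(10) = 108.
  So p(λ) = λ³ - 17λ² + 84λ - 108.
Step 2 — look for an integer root (rational root theorem: any rational root is an integer divisor of 108). Testing λ = 2:
  p(2) = 8 - 68 + 168 - 108 = 0  ✓
  Dividing out (λ - 2): p(λ) = (λ - 2)(λ² - 15λ + 54).
Step 3 — remaining eigenvalues from the quadratic λ² - 15λ + 54 = 0:
  Δ = 15² - 4·54 = 225 - 216 = 9,  λ = (15 ± √9)/2 = (15 ± 3)/2 = 9 or 6.
  Sorted: λ_1 = 9,  λ_2 = 6,  λ_3 = 2  (check: sum = 17 = tr ✓).

Step 4 — unit eigenvector for λ_1 = 9: v spans the null space of (Sigma - λ_1 I), whose rows are
  r_1 = (-1, 0, -2),  r_2 = (0, -4, -2),  r_3 = (-2, -2, -5).
  v is orthogonal to every row, so take v ∝ r_1 × r_2 = ((0)·(-2) - (-2)·(-4), (-2)·(0) - (-1)·(-2), (-1)·(-4) - (0)·(0)) = (-8, -2, 4).
  Rescale (divide by 2; multiply by -1 so the first nonzero entry is positive): u = (4, 1, -2).
  ||u|| = √((4)² + (1)² + (-2)²) = √(21) ≈ 4.5826,  v_1 = u/||u|| ≈ (0.8729, 0.2182, -0.4364) (||v_1|| = 1).

λ_1 = 9,  λ_2 = 6,  λ_3 = 2;  v_1 ≈ (0.8729, 0.2182, -0.4364)


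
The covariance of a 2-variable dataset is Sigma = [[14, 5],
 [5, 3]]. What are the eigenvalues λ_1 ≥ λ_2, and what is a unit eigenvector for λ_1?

Step 1 — characteristic polynomial of 2×2 Sigma:
  det(Sigma - λI) = λ² - trace · λ + det = 0.
  trace = 14 + 3 = 17, det = 14·3 - (5)² = 17.
Step 2 — discriminant:
  Δ = trace² - 4·det = 289 - 68 = 221.
Step 3 — eigenvalues:
  λ = (trace ± √Δ)/2 = (17 ± 14.8661)/2,
  λ_1 = 15.933,  λ_2 = 1.067.

Step 4 — unit eigenvector for λ_1: solve (Sigma - λ_1 I)v = 0. First row:
  (14 - 15.933)·v_x + (5)·v_y = 0, i.e. (-1.933)·v_x + (5)·v_y = 0,
  so v ∝ (b, λ_1 - a) = (5, 1.933) = u.
  ||u|| = √((5)² + (1.933)²) = √(28.7366) ≈ 5.3607,
  v_1 = u/||u|| ≈ (0.9327, 0.3606) (||v_1|| = 1).

λ_1 = 15.933,  λ_2 = 1.067;  v_1 ≈ (0.9327, 0.3606)


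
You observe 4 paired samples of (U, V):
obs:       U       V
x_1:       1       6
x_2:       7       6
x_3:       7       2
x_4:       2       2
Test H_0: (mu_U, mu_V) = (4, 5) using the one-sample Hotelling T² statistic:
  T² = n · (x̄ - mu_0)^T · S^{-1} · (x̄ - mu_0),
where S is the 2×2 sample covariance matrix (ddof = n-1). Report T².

Step 1 — sample mean vector:
  mean(U) = (1 + 7 + 7 + 2) / 4 = 17/4 = 4.25
  mean(V) = (6 + 6 + 2 + 2) / 4 = 16/4 = 4
  x̄ = (4.25, 4),  deviation x̄ - mu_0 = (4.25, 4) - (4, 5) = (0.25, -1).

Step 2 — sample covariance matrix, S[i,j] = (1/(n-1)) · Σ_k (x_{k,i} - mean_i) · (x_{k,j} - mean_j), divisor n-1 = 3:
  S[U,U] = ((-3.25)·(-3.25) + (2.75)·(2.75) + (2.75)·(2.75) + (-2.25)·(-2.25)) / 3 = 30.75/3 = 10.25
  S[U,V] = ((-3.25)·(2) + (2.75)·(2) + (2.75)·(-2) + (-2.25)·(-2)) / 3 = -2/3 = -0.6667
  S[V,V] = ((2)·(2) + (2)·(2) + (-2)·(-2) + (-2)·(-2)) / 3 = 16/3 = 5.3333
  S = [[10.25, -0.6667],
 [-0.6667, 5.3333]].

Step 3 — invert S. det(S) = 10.25·5.3333 - (-0.6667)² = 54.2222.
  S^{-1} = (1/det) · [[d, -b], [-b, a]] = [[0.0984, 0.0123],
 [0.0123, 0.189]].

Step 4 — quadratic form (x̄ - mu_0)^T · S^{-1} · (x̄ - mu_0):
  S^{-1} · (x̄ - mu_0) = (0.0123, -0.186),
  (x̄ - mu_0)^T · [...] = (0.25)·(0.0123) + (-1)·(-0.186) = 0.189.

Step 5 — scale by n: T² = 4 · 0.189 = 0.7561.

T² ≈ 0.7561


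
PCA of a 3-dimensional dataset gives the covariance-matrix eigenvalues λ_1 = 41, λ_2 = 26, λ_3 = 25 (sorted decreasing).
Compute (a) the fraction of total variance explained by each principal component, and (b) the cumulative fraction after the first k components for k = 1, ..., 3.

Step 1 — total variance = trace(Sigma) = Σ λ_i = 41 + 26 + 25 = 92.

Step 2 — fraction explained by component i = λ_i / Σ λ:
  PC1: 41/92 = 0.4457
  PC2: 26/92 = 0.2826
  PC3: 25/92 = 0.2717

Step 3 — cumulative fraction after k components = (λ_1 + ... + λ_k) / Σ λ:
  k = 1: 41/92 = 0.4457
  k = 2: (41 + 26)/92 = 67/92 = 0.7283
  k = 3: (41 + 26 + 25)/92 = 92/92 = 1

Summary (fraction, with percent):

explained: PC1 0.4457 (44.57%), PC2 0.2826 (28.26%), PC3 0.2717 (27.17%);  cumulative: 0.4457, 0.7283, 1


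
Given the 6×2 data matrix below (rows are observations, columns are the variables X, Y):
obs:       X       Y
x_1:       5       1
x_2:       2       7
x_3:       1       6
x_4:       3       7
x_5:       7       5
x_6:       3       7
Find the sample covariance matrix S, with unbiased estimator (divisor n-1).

Step 1 — column means:
  mean(X) = (5 + 2 + 1 + 3 + 7 + 3) / 6 = 21/6 = 3.5
  mean(Y) = (1 + 7 + 6 + 7 + 5 + 7) / 6 = 33/6 = 5.5

Step 2 — sample covariance S[i,j] = (1/(n-1)) · Σ_k (x_{k,i} - mean_i) · (x_{k,j} - mean_j), with n-1 = 5.
  S[X,X] = ((1.5)·(1.5) + (-1.5)·(-1.5) + (-2.5)·(-2.5) + (-0.5)·(-0.5) + (3.5)·(3.5) + (-0.5)·(-0.5)) / 5 = 23.5/5 = 4.7
  S[X,Y] = ((1.5)·(-4.5) + (-1.5)·(1.5) + (-2.5)·(0.5) + (-0.5)·(1.5) + (3.5)·(-0.5) + (-0.5)·(1.5)) / 5 = -13.5/5 = -2.7
  S[Y,Y] = ((-4.5)·(-4.5) + (1.5)·(1.5) + (0.5)·(0.5) + (1.5)·(1.5) + (-0.5)·(-0.5) + (1.5)·(1.5)) / 5 = 27.5/5 = 5.5

S is symmetric (S[j,i] = S[i,j]). Assembling:

S = [[4.7, -2.7],
 [-2.7, 5.5]]


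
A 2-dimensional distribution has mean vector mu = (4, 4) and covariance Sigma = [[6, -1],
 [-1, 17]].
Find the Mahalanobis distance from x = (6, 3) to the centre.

Step 1 — centre the observation: (x - mu) = (2, -1).

Step 2 — invert Sigma. det(Sigma) = 6·17 - (-1)² = 101.
  Sigma^{-1} = (1/det) · [[d, -b], [-b, a]] = [[0.1683, 0.0099],
 [0.0099, 0.0594]].

Step 3 — form the quadratic (x - mu)^T · Sigma^{-1} · (x - mu):
  Sigma^{-1} · (x - mu) = (0.3267, -0.0396).
  (x - mu)^T · [Sigma^{-1} · (x - mu)] = (2)·(0.3267) + (-1)·(-0.0396) = 0.6931.

Step 4 — take square root: d = √(0.6931) ≈ 0.8325.

d(x, mu) = √(0.6931) ≈ 0.8325


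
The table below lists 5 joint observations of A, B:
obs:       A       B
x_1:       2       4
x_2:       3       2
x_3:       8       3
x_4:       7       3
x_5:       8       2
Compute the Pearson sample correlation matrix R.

Step 1 — column means:
  mean(A) = (2 + 3 + 8 + 7 + 8) / 5 = 28/5 = 5.6
  mean(B) = (4 + 2 + 3 + 3 + 2) / 5 = 14/5 = 2.8

Step 2 — sample variances and covariances s[i,j] = (1/(n-1)) · Σ_k (x_{k,i} - mean_i) · (x_{k,j} - mean_j), with n-1 = 4:
  s[A,A] = ((-3.6)·(-3.6) + (-2.6)·(-2.6) + (2.4)·(2.4) + (1.4)·(1.4) + (2.4)·(2.4)) / 4 = 33.2/4 = 8.3
  s[A,B] = ((-3.6)·(1.2) + (-2.6)·(-0.8) + (2.4)·(0.2) + (1.4)·(0.2) + (2.4)·(-0.8)) / 4 = -3.4/4 = -0.85
  s[B,B] = ((1.2)·(1.2) + (-0.8)·(-0.8) + (0.2)·(0.2) + (0.2)·(0.2) + (-0.8)·(-0.8)) / 4 = 2.8/4 = 0.7
  Sample standard deviations s_i = √(s[i,i]):
  s(A) = √(8.3) = 2.881
  s(B) = √(0.7) = 0.8367

Step 3 — r_{ij} = s_{ij} / (s_i · s_j):
  r[A,A] = 1 (diagonal).
  r[A,B] = -0.85 / (2.881 · 0.8367) = -0.85 / 2.4104 = -0.3526
  r[B,B] = 1 (diagonal).

R is symmetric with unit diagonal. Assembling:

R = [[1, -0.3526],
 [-0.3526, 1]]


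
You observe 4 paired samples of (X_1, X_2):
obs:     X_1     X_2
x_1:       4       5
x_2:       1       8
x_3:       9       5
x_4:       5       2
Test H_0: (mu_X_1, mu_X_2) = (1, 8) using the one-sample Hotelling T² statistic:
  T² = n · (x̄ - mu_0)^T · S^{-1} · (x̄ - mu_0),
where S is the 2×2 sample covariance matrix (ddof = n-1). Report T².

Step 1 — sample mean vector:
  mean(X_1) = (4 + 1 + 9 + 5) / 4 = 19/4 = 4.75
  mean(X_2) = (5 + 8 + 5 + 2) / 4 = 20/4 = 5
  x̄ = (4.75, 5),  deviation x̄ - mu_0 = (4.75, 5) - (1, 8) = (3.75, -3).

Step 2 — sample covariance matrix, S[i,j] = (1/(n-1)) · Σ_k (x_{k,i} - mean_i) · (x_{k,j} - mean_j), divisor n-1 = 3:
  S[X_1,X_1] = ((-0.75)·(-0.75) + (-3.75)·(-3.75) + (4.25)·(4.25) + (0.25)·(0.25)) / 3 = 32.75/3 = 10.9167
  S[X_1,X_2] = ((-0.75)·(0) + (-3.75)·(3) + (4.25)·(0) + (0.25)·(-3)) / 3 = -12/3 = -4
  S[X_2,X_2] = ((0)·(0) + (3)·(3) + (0)·(0) + (-3)·(-3)) / 3 = 18/3 = 6
  S = [[10.9167, -4],
 [-4, 6]].

Step 3 — invert S. det(S) = 10.9167·6 - (-4)² = 49.5.
  S^{-1} = (1/det) · [[d, -b], [-b, a]] = [[0.1212, 0.0808],
 [0.0808, 0.2205]].

Step 4 — quadratic form (x̄ - mu_0)^T · S^{-1} · (x̄ - mu_0):
  S^{-1} · (x̄ - mu_0) = (0.2121, -0.3586),
  (x̄ - mu_0)^T · [...] = (3.75)·(0.2121) + (-3)·(-0.3586) = 1.8712.

Step 5 — scale by n: T² = 4 · 1.8712 = 7.4848.

T² ≈ 7.4848


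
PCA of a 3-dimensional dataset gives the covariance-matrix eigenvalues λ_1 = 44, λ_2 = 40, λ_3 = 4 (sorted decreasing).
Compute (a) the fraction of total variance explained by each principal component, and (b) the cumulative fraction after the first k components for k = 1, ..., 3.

Step 1 — total variance = trace(Sigma) = Σ λ_i = 44 + 40 + 4 = 88.

Step 2 — fraction explained by component i = λ_i / Σ λ:
  PC1: 44/88 = 0.5
  PC2: 40/88 = 0.4545
  PC3: 4/88 = 0.0455

Step 3 — cumulative fraction after k components = (λ_1 + ... + λ_k) / Σ λ:
  k = 1: 44/88 = 0.5
  k = 2: (44 + 40)/88 = 84/88 = 0.9545
  k = 3: (44 + 40 + 4)/88 = 88/88 = 1

Summary (fraction, with percent):

explained: PC1 0.5 (50%), PC2 0.4545 (45.45%), PC3 0.0455 (4.55%);  cumulative: 0.5, 0.9545, 1


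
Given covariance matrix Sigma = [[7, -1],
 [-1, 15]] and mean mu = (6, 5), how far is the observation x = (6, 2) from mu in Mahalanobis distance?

Step 1 — centre the observation: (x - mu) = (0, -3).

Step 2 — invert Sigma. det(Sigma) = 7·15 - (-1)² = 104.
  Sigma^{-1} = (1/det) · [[d, -b], [-b, a]] = [[0.1442, 0.0096],
 [0.0096, 0.0673]].

Step 3 — form the quadratic (x - mu)^T · Sigma^{-1} · (x - mu):
  Sigma^{-1} · (x - mu) = (-0.0288, -0.2019).
  (x - mu)^T · [Sigma^{-1} · (x - mu)] = (0)·(-0.0288) + (-3)·(-0.2019) = 0.6058.

Step 4 — take square root: d = √(0.6058) ≈ 0.7783.

d(x, mu) = √(0.6058) ≈ 0.7783


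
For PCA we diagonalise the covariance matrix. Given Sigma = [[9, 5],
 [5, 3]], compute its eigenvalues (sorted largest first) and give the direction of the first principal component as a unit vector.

Step 1 — characteristic polynomial of 2×2 Sigma:
  det(Sigma - λI) = λ² - trace · λ + det = 0.
  trace = 9 + 3 = 12, det = 9·3 - (5)² = 2.
Step 2 — discriminant:
  Δ = trace² - 4·det = 144 - 8 = 136.
Step 3 — eigenvalues:
  λ = (trace ± √Δ)/2 = (12 ± 11.6619)/2,
  λ_1 = 11.831,  λ_2 = 0.169.

Step 4 — unit eigenvector for λ_1: solve (Sigma - λ_1 I)v = 0. First row:
  (9 - 11.831)·v_x + (5)·v_y = 0, i.e. (-2.831)·v_x + (5)·v_y = 0,
  so v ∝ (b, λ_1 - a) = (5, 2.831) = u.
  ||u|| = √((5)² + (2.831)²) = √(33.0143) ≈ 5.7458,
  v_1 = u/||u|| ≈ (0.8702, 0.4927) (||v_1|| = 1).

λ_1 = 11.831,  λ_2 = 0.169;  v_1 ≈ (0.8702, 0.4927)


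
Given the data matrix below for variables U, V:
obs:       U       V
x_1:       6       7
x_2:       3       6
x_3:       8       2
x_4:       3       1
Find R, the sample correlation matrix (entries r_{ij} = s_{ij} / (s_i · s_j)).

Step 1 — column means:
  mean(U) = (6 + 3 + 8 + 3) / 4 = 20/4 = 5
  mean(V) = (7 + 6 + 2 + 1) / 4 = 16/4 = 4

Step 2 — sample variances and covariances s[i,j] = (1/(n-1)) · Σ_k (x_{k,i} - mean_i) · (x_{k,j} - mean_j), with n-1 = 3:
  s[U,U] = ((1)·(1) + (-2)·(-2) + (3)·(3) + (-2)·(-2)) / 3 = 18/3 = 6
  s[U,V] = ((1)·(3) + (-2)·(2) + (3)·(-2) + (-2)·(-3)) / 3 = -1/3 = -0.3333
  s[V,V] = ((3)·(3) + (2)·(2) + (-2)·(-2) + (-3)·(-3)) / 3 = 26/3 = 8.6667
  Sample standard deviations s_i = √(s[i,i]):
  s(U) = √(6) = 2.4495
  s(V) = √(8.6667) = 2.9439

Step 3 — r_{ij} = s_{ij} / (s_i · s_j):
  r[U,U] = 1 (diagonal).
  r[U,V] = -0.3333 / (2.4495 · 2.9439) = -0.3333 / 7.2111 = -0.0462
  r[V,V] = 1 (diagonal).

R is symmetric with unit diagonal. Assembling:

R = [[1, -0.0462],
 [-0.0462, 1]]


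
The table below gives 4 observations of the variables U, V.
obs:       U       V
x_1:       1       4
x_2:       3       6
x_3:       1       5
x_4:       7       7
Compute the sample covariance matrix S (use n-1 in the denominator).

Step 1 — column means:
  mean(U) = (1 + 3 + 1 + 7) / 4 = 12/4 = 3
  mean(V) = (4 + 6 + 5 + 7) / 4 = 22/4 = 5.5

Step 2 — sample covariance S[i,j] = (1/(n-1)) · Σ_k (x_{k,i} - mean_i) · (x_{k,j} - mean_j), with n-1 = 3.
  S[U,U] = ((-2)·(-2) + (0)·(0) + (-2)·(-2) + (4)·(4)) / 3 = 24/3 = 8
  S[U,V] = ((-2)·(-1.5) + (0)·(0.5) + (-2)·(-0.5) + (4)·(1.5)) / 3 = 10/3 = 3.3333
  S[V,V] = ((-1.5)·(-1.5) + (0.5)·(0.5) + (-0.5)·(-0.5) + (1.5)·(1.5)) / 3 = 5/3 = 1.6667

S is symmetric (S[j,i] = S[i,j]). Assembling:

S = [[8, 3.3333],
 [3.3333, 1.6667]]


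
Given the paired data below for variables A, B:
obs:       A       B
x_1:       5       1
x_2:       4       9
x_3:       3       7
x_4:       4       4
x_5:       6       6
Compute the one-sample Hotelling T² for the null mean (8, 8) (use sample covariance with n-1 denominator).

Step 1 — sample mean vector:
  mean(A) = (5 + 4 + 3 + 4 + 6) / 5 = 22/5 = 4.4
  mean(B) = (1 + 9 + 7 + 4 + 6) / 5 = 27/5 = 5.4
  x̄ = (4.4, 5.4),  deviation x̄ - mu_0 = (4.4, 5.4) - (8, 8) = (-3.6, -2.6).

Step 2 — sample covariance matrix, S[i,j] = (1/(n-1)) · Σ_k (x_{k,i} - mean_i) · (x_{k,j} - mean_j), divisor n-1 = 4:
  S[A,A] = ((0.6)·(0.6) + (-0.4)·(-0.4) + (-1.4)·(-1.4) + (-0.4)·(-0.4) + (1.6)·(1.6)) / 4 = 5.2/4 = 1.3
  S[A,B] = ((0.6)·(-4.4) + (-0.4)·(3.6) + (-1.4)·(1.6) + (-0.4)·(-1.4) + (1.6)·(0.6)) / 4 = -4.8/4 = -1.2
  S[B,B] = ((-4.4)·(-4.4) + (3.6)·(3.6) + (1.6)·(1.6) + (-1.4)·(-1.4) + (0.6)·(0.6)) / 4 = 37.2/4 = 9.3
  S = [[1.3, -1.2],
 [-1.2, 9.3]].

Step 3 — invert S. det(S) = 1.3·9.3 - (-1.2)² = 10.65.
  S^{-1} = (1/det) · [[d, -b], [-b, a]] = [[0.8732, 0.1127],
 [0.1127, 0.1221]].

Step 4 — quadratic form (x̄ - mu_0)^T · S^{-1} · (x̄ - mu_0):
  S^{-1} · (x̄ - mu_0) = (-3.4366, -0.723),
  (x̄ - mu_0)^T · [...] = (-3.6)·(-3.4366) + (-2.6)·(-0.723) = 14.2516.

Step 5 — scale by n: T² = 5 · 14.2516 = 71.2582.

T² ≈ 71.2582


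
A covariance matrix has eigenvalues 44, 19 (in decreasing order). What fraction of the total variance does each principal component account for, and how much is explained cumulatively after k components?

Step 1 — total variance = trace(Sigma) = Σ λ_i = 44 + 19 = 63.

Step 2 — fraction explained by component i = λ_i / Σ λ:
  PC1: 44/63 = 0.6984
  PC2: 19/63 = 0.3016

Step 3 — cumulative fraction after k components = (λ_1 + ... + λ_k) / Σ λ:
  k = 1: 44/63 = 0.6984
  k = 2: (44 + 19)/63 = 63/63 = 1

Summary (fraction, with percent):

explained: PC1 0.6984 (69.84%), PC2 0.3016 (30.16%);  cumulative: 0.6984, 1


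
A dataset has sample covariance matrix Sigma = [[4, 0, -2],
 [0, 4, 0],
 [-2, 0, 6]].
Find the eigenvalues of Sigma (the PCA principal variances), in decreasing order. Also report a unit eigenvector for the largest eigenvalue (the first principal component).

Step 1 — characteristic polynomial p(λ) = det(λI - Sigma) = λ³ - tr·λ² + c_1·λ - det, where tr = trace, c_1 = sum of the principal 2×2 minors, det = det(Sigma):
  tr = 4 + 4 + 6 = 14,
  c_1 = (4·4 - (0)²) + (4·6 - (-2)²) + (4·6 - (0)²) = 16 + 20 + 24 = 60,
  det = 4·(4·6 - (0)²) - (0)·((0)·6 - (0)·(-2)) + (-2)·((0)·(0) - 4·(-2)) = 4·(24) - (0)·(0) + (-2)·(8) = 80.
  So p(λ) = λ³ - 14λ² + 60λ - 80.
Step 2 — look for an integer root (rational root theorem: any rational root is an integer divisor of 80). Testing λ = 4:
  p(4) = 64 - 224 + 240 - 80 = 0  ✓
  Dividing out (λ - 4): p(λ) = (λ - 4)(λ² - 10λ + 20).
Step 3 — remaining eigenvalues from the quadratic λ² - 10λ + 20 = 0:
  Δ = 10² - 4·20 = 100 - 80 = 20,  λ = (10 ± √20)/2 = (10 ± 4.4721)/2 ≈ 7.2361 or 2.7639.
  Sorted: λ_1 = 7.2361,  λ_2 = 4,  λ_3 = 2.7639  (check: sum = 14 = tr ✓).

Step 4 — unit eigenvector for λ_1 ≈ 7.2361: v spans the null space of (Sigma - λ_1 I), whose rows are
  r_1 = (-3.2361, 0, -2),  r_2 = (0, -3.2361, 0),  r_3 = (-2, 0, -1.2361).
  v is orthogonal to every row, so take v ∝ r_1 × r_2 = ((0)·(0) - (-2)·(-3.2361), (-2)·(0) - (-3.2361)·(0), (-3.2361)·(-3.2361) - (0)·(0)) ≈ (-6.4721, 0, 10.4721).
  Rescale (multiply by -1 so the first nonzero entry is positive): u = (6.4721, 0, -10.4721).
  ||u|| = √((6.4721)² + (0)² + (-10.4721)²) = √(151.5542) ≈ 12.3107,  v_1 = u/||u|| ≈ (0.5257, 0, -0.8507) (||v_1|| = 1).

λ_1 = 7.2361,  λ_2 = 4,  λ_3 = 2.7639;  v_1 ≈ (0.5257, 0, -0.8507)


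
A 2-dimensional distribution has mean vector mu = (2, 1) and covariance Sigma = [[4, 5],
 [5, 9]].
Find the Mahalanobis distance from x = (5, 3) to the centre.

Step 1 — centre the observation: (x - mu) = (3, 2).

Step 2 — invert Sigma. det(Sigma) = 4·9 - (5)² = 11.
  Sigma^{-1} = (1/det) · [[d, -b], [-b, a]] = [[0.8182, -0.4545],
 [-0.4545, 0.3636]].

Step 3 — form the quadratic (x - mu)^T · Sigma^{-1} · (x - mu):
  Sigma^{-1} · (x - mu) = (1.5455, -0.6364).
  (x - mu)^T · [Sigma^{-1} · (x - mu)] = (3)·(1.5455) + (2)·(-0.6364) = 3.3636.

Step 4 — take square root: d = √(3.3636) ≈ 1.834.

d(x, mu) = √(3.3636) ≈ 1.834


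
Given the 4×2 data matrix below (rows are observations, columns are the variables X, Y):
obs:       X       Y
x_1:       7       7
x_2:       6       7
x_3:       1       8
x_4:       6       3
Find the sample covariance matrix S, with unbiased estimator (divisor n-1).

Step 1 — column means:
  mean(X) = (7 + 6 + 1 + 6) / 4 = 20/4 = 5
  mean(Y) = (7 + 7 + 8 + 3) / 4 = 25/4 = 6.25

Step 2 — sample covariance S[i,j] = (1/(n-1)) · Σ_k (x_{k,i} - mean_i) · (x_{k,j} - mean_j), with n-1 = 3.
  S[X,X] = ((2)·(2) + (1)·(1) + (-4)·(-4) + (1)·(1)) / 3 = 22/3 = 7.3333
  S[X,Y] = ((2)·(0.75) + (1)·(0.75) + (-4)·(1.75) + (1)·(-3.25)) / 3 = -8/3 = -2.6667
  S[Y,Y] = ((0.75)·(0.75) + (0.75)·(0.75) + (1.75)·(1.75) + (-3.25)·(-3.25)) / 3 = 14.75/3 = 4.9167

S is symmetric (S[j,i] = S[i,j]). Assembling:

S = [[7.3333, -2.6667],
 [-2.6667, 4.9167]]


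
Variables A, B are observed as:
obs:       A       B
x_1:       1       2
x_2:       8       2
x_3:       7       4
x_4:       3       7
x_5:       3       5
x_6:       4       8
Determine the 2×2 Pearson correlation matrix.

Step 1 — column means:
  mean(A) = (1 + 8 + 7 + 3 + 3 + 4) / 6 = 26/6 = 4.3333
  mean(B) = (2 + 2 + 4 + 7 + 5 + 8) / 6 = 28/6 = 4.6667

Step 2 — sample variances and covariances s[i,j] = (1/(n-1)) · Σ_k (x_{k,i} - mean_i) · (x_{k,j} - mean_j), with n-1 = 5:
  s[A,A] = ((-3.3333)·(-3.3333) + (3.6667)·(3.6667) + (2.6667)·(2.6667) + (-1.3333)·(-1.3333) + (-1.3333)·(-1.3333) + (-0.3333)·(-0.3333)) / 5 = 35.3333/5 = 7.0667
  s[A,B] = ((-3.3333)·(-2.6667) + (3.6667)·(-2.6667) + (2.6667)·(-0.6667) + (-1.3333)·(2.3333) + (-1.3333)·(0.3333) + (-0.3333)·(3.3333)) / 5 = -7.3333/5 = -1.4667
  s[B,B] = ((-2.6667)·(-2.6667) + (-2.6667)·(-2.6667) + (-0.6667)·(-0.6667) + (2.3333)·(2.3333) + (0.3333)·(0.3333) + (3.3333)·(3.3333)) / 5 = 31.3333/5 = 6.2667
  Sample standard deviations s_i = √(s[i,i]):
  s(A) = √(7.0667) = 2.6583
  s(B) = √(6.2667) = 2.5033

Step 3 — r_{ij} = s_{ij} / (s_i · s_j):
  r[A,A] = 1 (diagonal).
  r[A,B] = -1.4667 / (2.6583 · 2.5033) = -1.4667 / 6.6547 = -0.2204
  r[B,B] = 1 (diagonal).

R is symmetric with unit diagonal. Assembling:

R = [[1, -0.2204],
 [-0.2204, 1]]


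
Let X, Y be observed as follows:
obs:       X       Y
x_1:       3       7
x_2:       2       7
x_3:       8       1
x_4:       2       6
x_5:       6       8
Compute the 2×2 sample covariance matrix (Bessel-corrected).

Step 1 — column means:
  mean(X) = (3 + 2 + 8 + 2 + 6) / 5 = 21/5 = 4.2
  mean(Y) = (7 + 7 + 1 + 6 + 8) / 5 = 29/5 = 5.8

Step 2 — sample covariance S[i,j] = (1/(n-1)) · Σ_k (x_{k,i} - mean_i) · (x_{k,j} - mean_j), with n-1 = 4.
  S[X,X] = ((-1.2)·(-1.2) + (-2.2)·(-2.2) + (3.8)·(3.8) + (-2.2)·(-2.2) + (1.8)·(1.8)) / 4 = 28.8/4 = 7.2
  S[X,Y] = ((-1.2)·(1.2) + (-2.2)·(1.2) + (3.8)·(-4.8) + (-2.2)·(0.2) + (1.8)·(2.2)) / 4 = -18.8/4 = -4.7
  S[Y,Y] = ((1.2)·(1.2) + (1.2)·(1.2) + (-4.8)·(-4.8) + (0.2)·(0.2) + (2.2)·(2.2)) / 4 = 30.8/4 = 7.7

S is symmetric (S[j,i] = S[i,j]). Assembling:

S = [[7.2, -4.7],
 [-4.7, 7.7]]


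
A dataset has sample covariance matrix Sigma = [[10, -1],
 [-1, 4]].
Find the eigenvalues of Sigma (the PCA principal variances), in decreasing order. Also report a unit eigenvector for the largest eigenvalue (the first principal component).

Step 1 — characteristic polynomial of 2×2 Sigma:
  det(Sigma - λI) = λ² - trace · λ + det = 0.
  trace = 10 + 4 = 14, det = 10·4 - (-1)² = 39.
Step 2 — discriminant:
  Δ = trace² - 4·det = 196 - 156 = 40.
Step 3 — eigenvalues:
  λ = (trace ± √Δ)/2 = (14 ± 6.3246)/2,
  λ_1 = 10.1623,  λ_2 = 3.8377.

Step 4 — unit eigenvector for λ_1: solve (Sigma - λ_1 I)v = 0. First row:
  (10 - 10.1623)·v_x + (-1)·v_y = 0, i.e. (-0.1623)·v_x + (-1)·v_y = 0,
  so v ∝ (b, λ_1 - a) = (-1, 0.1623); multiply by -1 so the first entry is positive: u = (1, -0.1623).
  ||u|| = √((1)² + (-0.1623)²) = √(1.0263) ≈ 1.0131,
  v_1 = u/||u|| ≈ (0.9871, -0.1602) (||v_1|| = 1).

λ_1 = 10.1623,  λ_2 = 3.8377;  v_1 ≈ (0.9871, -0.1602)


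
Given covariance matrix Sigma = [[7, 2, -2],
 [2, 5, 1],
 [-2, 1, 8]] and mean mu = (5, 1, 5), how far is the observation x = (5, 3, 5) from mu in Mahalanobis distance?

Step 1 — centre the observation: (x - mu) = (0, 2, 0).

Step 2 — invert Sigma (cofactor / det for 3×3, or solve directly):
  Sigma^{-1} = [[0.1831, -0.0845, 0.0563],
 [-0.0845, 0.2441, -0.0516],
 [0.0563, -0.0516, 0.1455]].

Step 3 — form the quadratic (x - mu)^T · Sigma^{-1} · (x - mu):
  Sigma^{-1} · (x - mu) = (-0.169, 0.4883, -0.1033).
  (x - mu)^T · [Sigma^{-1} · (x - mu)] = (0)·(-0.169) + (2)·(0.4883) + (0)·(-0.1033) = 0.9765.

Step 4 — take square root: d = √(0.9765) ≈ 0.9882.

d(x, mu) = √(0.9765) ≈ 0.9882


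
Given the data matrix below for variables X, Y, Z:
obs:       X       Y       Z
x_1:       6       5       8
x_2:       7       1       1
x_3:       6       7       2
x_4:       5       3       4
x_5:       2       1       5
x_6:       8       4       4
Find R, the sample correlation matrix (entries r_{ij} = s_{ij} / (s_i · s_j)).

Step 1 — column means:
  mean(X) = (6 + 7 + 6 + 5 + 2 + 8) / 6 = 34/6 = 5.6667
  mean(Y) = (5 + 1 + 7 + 3 + 1 + 4) / 6 = 21/6 = 3.5
  mean(Z) = (8 + 1 + 2 + 4 + 5 + 4) / 6 = 24/6 = 4

Step 2 — sample variances and covariances s[i,j] = (1/(n-1)) · Σ_k (x_{k,i} - mean_i) · (x_{k,j} - mean_j), with n-1 = 5:
  s[X,X] = ((0.3333)·(0.3333) + (1.3333)·(1.3333) + (0.3333)·(0.3333) + (-0.6667)·(-0.6667) + (-3.6667)·(-3.6667) + (2.3333)·(2.3333)) / 5 = 21.3333/5 = 4.2667
  s[X,Y] = ((0.3333)·(1.5) + (1.3333)·(-2.5) + (0.3333)·(3.5) + (-0.6667)·(-0.5) + (-3.6667)·(-2.5) + (2.3333)·(0.5)) / 5 = 9/5 = 1.8
  s[X,Z] = ((0.3333)·(4) + (1.3333)·(-3) + (0.3333)·(-2) + (-0.6667)·(0) + (-3.6667)·(1) + (2.3333)·(0)) / 5 = -7/5 = -1.4
  s[Y,Y] = ((1.5)·(1.5) + (-2.5)·(-2.5) + (3.5)·(3.5) + (-0.5)·(-0.5) + (-2.5)·(-2.5) + (0.5)·(0.5)) / 5 = 27.5/5 = 5.5
  s[Y,Z] = ((1.5)·(4) + (-2.5)·(-3) + (3.5)·(-2) + (-0.5)·(0) + (-2.5)·(1) + (0.5)·(0)) / 5 = 4/5 = 0.8
  s[Z,Z] = ((4)·(4) + (-3)·(-3) + (-2)·(-2) + (0)·(0) + (1)·(1) + (0)·(0)) / 5 = 30/5 = 6
  Sample standard deviations s_i = √(s[i,i]):
  s(X) = √(4.2667) = 2.0656
  s(Y) = √(5.5) = 2.3452
  s(Z) = √(6) = 2.4495

Step 3 — r_{ij} = s_{ij} / (s_i · s_j):
  r[X,X] = 1 (diagonal).
  r[X,Y] = 1.8 / (2.0656 · 2.3452) = 1.8 / 4.8442 = 0.3716
  r[X,Z] = -1.4 / (2.0656 · 2.4495) = -1.4 / 5.0596 = -0.2767
  r[Y,Y] = 1 (diagonal).
  r[Y,Z] = 0.8 / (2.3452 · 2.4495) = 0.8 / 5.7446 = 0.1393
  r[Z,Z] = 1 (diagonal).

R is symmetric with unit diagonal. Assembling:

R = [[1, 0.3716, -0.2767],
 [0.3716, 1, 0.1393],
 [-0.2767, 0.1393, 1]]


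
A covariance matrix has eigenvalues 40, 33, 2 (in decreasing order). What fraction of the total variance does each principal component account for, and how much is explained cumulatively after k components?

Step 1 — total variance = trace(Sigma) = Σ λ_i = 40 + 33 + 2 = 75.

Step 2 — fraction explained by component i = λ_i / Σ λ:
  PC1: 40/75 = 0.5333
  PC2: 33/75 = 0.44
  PC3: 2/75 = 0.0267

Step 3 — cumulative fraction after k components = (λ_1 + ... + λ_k) / Σ λ:
  k = 1: 40/75 = 0.5333
  k = 2: (40 + 33)/75 = 73/75 = 0.9733
  k = 3: (40 + 33 + 2)/75 = 75/75 = 1

Summary (fraction, with percent):

explained: PC1 0.5333 (53.33%), PC2 0.44 (44%), PC3 0.0267 (2.67%);  cumulative: 0.5333, 0.9733, 1


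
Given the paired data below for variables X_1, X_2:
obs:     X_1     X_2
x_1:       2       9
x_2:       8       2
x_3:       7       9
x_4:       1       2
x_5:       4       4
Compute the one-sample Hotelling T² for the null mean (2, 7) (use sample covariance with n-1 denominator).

Step 1 — sample mean vector:
  mean(X_1) = (2 + 8 + 7 + 1 + 4) / 5 = 22/5 = 4.4
  mean(X_2) = (9 + 2 + 9 + 2 + 4) / 5 = 26/5 = 5.2
  x̄ = (4.4, 5.2),  deviation x̄ - mu_0 = (4.4, 5.2) - (2, 7) = (2.4, -1.8).

Step 2 — sample covariance matrix, S[i,j] = (1/(n-1)) · Σ_k (x_{k,i} - mean_i) · (x_{k,j} - mean_j), divisor n-1 = 4:
  S[X_1,X_1] = ((-2.4)·(-2.4) + (3.6)·(3.6) + (2.6)·(2.6) + (-3.4)·(-3.4) + (-0.4)·(-0.4)) / 4 = 37.2/4 = 9.3
  S[X_1,X_2] = ((-2.4)·(3.8) + (3.6)·(-3.2) + (2.6)·(3.8) + (-3.4)·(-3.2) + (-0.4)·(-1.2)) / 4 = 0.6/4 = 0.15
  S[X_2,X_2] = ((3.8)·(3.8) + (-3.2)·(-3.2) + (3.8)·(3.8) + (-3.2)·(-3.2) + (-1.2)·(-1.2)) / 4 = 50.8/4 = 12.7
  S = [[9.3, 0.15],
 [0.15, 12.7]].

Step 3 — invert S. det(S) = 9.3·12.7 - (0.15)² = 118.0875.
  S^{-1} = (1/det) · [[d, -b], [-b, a]] = [[0.1075, -0.0013],
 [-0.0013, 0.0788]].

Step 4 — quadratic form (x̄ - mu_0)^T · S^{-1} · (x̄ - mu_0):
  S^{-1} · (x̄ - mu_0) = (0.2604, -0.1448),
  (x̄ - mu_0)^T · [...] = (2.4)·(0.2604) + (-1.8)·(-0.1448) = 0.8856.

Step 5 — scale by n: T² = 5 · 0.8856 = 4.4281.

T² ≈ 4.4281


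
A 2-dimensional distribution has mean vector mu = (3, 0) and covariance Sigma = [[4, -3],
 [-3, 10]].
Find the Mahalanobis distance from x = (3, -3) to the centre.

Step 1 — centre the observation: (x - mu) = (0, -3).

Step 2 — invert Sigma. det(Sigma) = 4·10 - (-3)² = 31.
  Sigma^{-1} = (1/det) · [[d, -b], [-b, a]] = [[0.3226, 0.0968],
 [0.0968, 0.129]].

Step 3 — form the quadratic (x - mu)^T · Sigma^{-1} · (x - mu):
  Sigma^{-1} · (x - mu) = (-0.2903, -0.3871).
  (x - mu)^T · [Sigma^{-1} · (x - mu)] = (0)·(-0.2903) + (-3)·(-0.3871) = 1.1613.

Step 4 — take square root: d = √(1.1613) ≈ 1.0776.

d(x, mu) = √(1.1613) ≈ 1.0776


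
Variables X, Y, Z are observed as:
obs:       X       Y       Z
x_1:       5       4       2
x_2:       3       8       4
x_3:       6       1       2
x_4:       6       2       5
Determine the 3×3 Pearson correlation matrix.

Step 1 — column means:
  mean(X) = (5 + 3 + 6 + 6) / 4 = 20/4 = 5
  mean(Y) = (4 + 8 + 1 + 2) / 4 = 15/4 = 3.75
  mean(Z) = (2 + 4 + 2 + 5) / 4 = 13/4 = 3.25

Step 2 — sample variances and covariances s[i,j] = (1/(n-1)) · Σ_k (x_{k,i} - mean_i) · (x_{k,j} - mean_j), with n-1 = 3:
  s[X,X] = ((0)·(0) + (-2)·(-2) + (1)·(1) + (1)·(1)) / 3 = 6/3 = 2
  s[X,Y] = ((0)·(0.25) + (-2)·(4.25) + (1)·(-2.75) + (1)·(-1.75)) / 3 = -13/3 = -4.3333
  s[X,Z] = ((0)·(-1.25) + (-2)·(0.75) + (1)·(-1.25) + (1)·(1.75)) / 3 = -1/3 = -0.3333
  s[Y,Y] = ((0.25)·(0.25) + (4.25)·(4.25) + (-2.75)·(-2.75) + (-1.75)·(-1.75)) / 3 = 28.75/3 = 9.5833
  s[Y,Z] = ((0.25)·(-1.25) + (4.25)·(0.75) + (-2.75)·(-1.25) + (-1.75)·(1.75)) / 3 = 3.25/3 = 1.0833
  s[Z,Z] = ((-1.25)·(-1.25) + (0.75)·(0.75) + (-1.25)·(-1.25) + (1.75)·(1.75)) / 3 = 6.75/3 = 2.25
  Sample standard deviations s_i = √(s[i,i]):
  s(X) = √(2) = 1.4142
  s(Y) = √(9.5833) = 3.0957
  s(Z) = √(2.25) = 1.5

Step 3 — r_{ij} = s_{ij} / (s_i · s_j):
  r[X,X] = 1 (diagonal).
  r[X,Y] = -4.3333 / (1.4142 · 3.0957) = -4.3333 / 4.378 = -0.9898
  r[X,Z] = -0.3333 / (1.4142 · 1.5) = -0.3333 / 2.1213 = -0.1571
  r[Y,Y] = 1 (diagonal).
  r[Y,Z] = 1.0833 / (3.0957 · 1.5) = 1.0833 / 4.6435 = 0.2333
  r[Z,Z] = 1 (diagonal).

R is symmetric with unit diagonal. Assembling:

R = [[1, -0.9898, -0.1571],
 [-0.9898, 1, 0.2333],
 [-0.1571, 0.2333, 1]]


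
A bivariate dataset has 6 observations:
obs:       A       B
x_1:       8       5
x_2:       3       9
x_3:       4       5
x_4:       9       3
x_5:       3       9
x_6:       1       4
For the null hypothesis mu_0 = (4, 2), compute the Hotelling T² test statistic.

Step 1 — sample mean vector:
  mean(A) = (8 + 3 + 4 + 9 + 3 + 1) / 6 = 28/6 = 4.6667
  mean(B) = (5 + 9 + 5 + 3 + 9 + 4) / 6 = 35/6 = 5.8333
  x̄ = (4.6667, 5.8333),  deviation x̄ - mu_0 = (4.6667, 5.8333) - (4, 2) = (0.6667, 3.8333).

Step 2 — sample covariance matrix, S[i,j] = (1/(n-1)) · Σ_k (x_{k,i} - mean_i) · (x_{k,j} - mean_j), divisor n-1 = 5:
  S[A,A] = ((3.3333)·(3.3333) + (-1.6667)·(-1.6667) + (-0.6667)·(-0.6667) + (4.3333)·(4.3333) + (-1.6667)·(-1.6667) + (-3.6667)·(-3.6667)) / 5 = 49.3333/5 = 9.8667
  S[A,B] = ((3.3333)·(-0.8333) + (-1.6667)·(3.1667) + (-0.6667)·(-0.8333) + (4.3333)·(-2.8333) + (-1.6667)·(3.1667) + (-3.6667)·(-1.8333)) / 5 = -18.3333/5 = -3.6667
  S[B,B] = ((-0.8333)·(-0.8333) + (3.1667)·(3.1667) + (-0.8333)·(-0.8333) + (-2.8333)·(-2.8333) + (3.1667)·(3.1667) + (-1.8333)·(-1.8333)) / 5 = 32.8333/5 = 6.5667
  S = [[9.8667, -3.6667],
 [-3.6667, 6.5667]].

Step 3 — invert S. det(S) = 9.8667·6.5667 - (-3.6667)² = 51.3467.
  S^{-1} = (1/det) · [[d, -b], [-b, a]] = [[0.1279, 0.0714],
 [0.0714, 0.1922]].

Step 4 — quadratic form (x̄ - mu_0)^T · S^{-1} · (x̄ - mu_0):
  S^{-1} · (x̄ - mu_0) = (0.359, 0.7842),
  (x̄ - mu_0)^T · [...] = (0.6667)·(0.359) + (3.8333)·(0.7842) = 3.2455.

Step 5 — scale by n: T² = 6 · 3.2455 = 19.4729.

T² ≈ 19.4729


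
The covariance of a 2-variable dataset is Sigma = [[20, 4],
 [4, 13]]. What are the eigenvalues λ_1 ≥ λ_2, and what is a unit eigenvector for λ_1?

Step 1 — characteristic polynomial of 2×2 Sigma:
  det(Sigma - λI) = λ² - trace · λ + det = 0.
  trace = 20 + 13 = 33, det = 20·13 - (4)² = 244.
Step 2 — discriminant:
  Δ = trace² - 4·det = 1089 - 976 = 113.
Step 3 — eigenvalues:
  λ = (trace ± √Δ)/2 = (33 ± 10.6301)/2,
  λ_1 = 21.8151,  λ_2 = 11.1849.

Step 4 — unit eigenvector for λ_1: solve (Sigma - λ_1 I)v = 0. First row:
  (20 - 21.8151)·v_x + (4)·v_y = 0, i.e. (-1.8151)·v_x + (4)·v_y = 0,
  so v ∝ (b, λ_1 - a) = (4, 1.8151) = u.
  ||u|| = √((4)² + (1.8151)²) = √(19.2945) ≈ 4.3925,
  v_1 = u/||u|| ≈ (0.9106, 0.4132) (||v_1|| = 1).

λ_1 = 21.8151,  λ_2 = 11.1849;  v_1 ≈ (0.9106, 0.4132)


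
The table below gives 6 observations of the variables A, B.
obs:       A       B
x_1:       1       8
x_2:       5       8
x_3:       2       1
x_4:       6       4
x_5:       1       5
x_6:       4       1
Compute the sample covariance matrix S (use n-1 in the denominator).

Step 1 — column means:
  mean(A) = (1 + 5 + 2 + 6 + 1 + 4) / 6 = 19/6 = 3.1667
  mean(B) = (8 + 8 + 1 + 4 + 5 + 1) / 6 = 27/6 = 4.5

Step 2 — sample covariance S[i,j] = (1/(n-1)) · Σ_k (x_{k,i} - mean_i) · (x_{k,j} - mean_j), with n-1 = 5.
  S[A,A] = ((-2.1667)·(-2.1667) + (1.8333)·(1.8333) + (-1.1667)·(-1.1667) + (2.8333)·(2.8333) + (-2.1667)·(-2.1667) + (0.8333)·(0.8333)) / 5 = 22.8333/5 = 4.5667
  S[A,B] = ((-2.1667)·(3.5) + (1.8333)·(3.5) + (-1.1667)·(-3.5) + (2.8333)·(-0.5) + (-2.1667)·(0.5) + (0.8333)·(-3.5)) / 5 = -2.5/5 = -0.5
  S[B,B] = ((3.5)·(3.5) + (3.5)·(3.5) + (-3.5)·(-3.5) + (-0.5)·(-0.5) + (0.5)·(0.5) + (-3.5)·(-3.5)) / 5 = 49.5/5 = 9.9

S is symmetric (S[j,i] = S[i,j]). Assembling:

S = [[4.5667, -0.5],
 [-0.5, 9.9]]


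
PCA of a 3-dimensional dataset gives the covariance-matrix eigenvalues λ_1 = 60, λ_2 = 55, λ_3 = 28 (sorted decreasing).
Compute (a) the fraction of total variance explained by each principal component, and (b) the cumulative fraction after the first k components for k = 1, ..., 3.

Step 1 — total variance = trace(Sigma) = Σ λ_i = 60 + 55 + 28 = 143.

Step 2 — fraction explained by component i = λ_i / Σ λ:
  PC1: 60/143 = 0.4196
  PC2: 55/143 = 0.3846
  PC3: 28/143 = 0.1958

Step 3 — cumulative fraction after k components = (λ_1 + ... + λ_k) / Σ λ:
  k = 1: 60/143 = 0.4196
  k = 2: (60 + 55)/143 = 115/143 = 0.8042
  k = 3: (60 + 55 + 28)/143 = 143/143 = 1

Summary (fraction, with percent):

explained: PC1 0.4196 (41.96%), PC2 0.3846 (38.46%), PC3 0.1958 (19.58%);  cumulative: 0.4196, 0.8042, 1


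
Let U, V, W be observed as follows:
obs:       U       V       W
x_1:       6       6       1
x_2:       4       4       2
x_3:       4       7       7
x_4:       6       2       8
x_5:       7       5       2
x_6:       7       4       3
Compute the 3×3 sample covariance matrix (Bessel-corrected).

Step 1 — column means:
  mean(U) = (6 + 4 + 4 + 6 + 7 + 7) / 6 = 34/6 = 5.6667
  mean(V) = (6 + 4 + 7 + 2 + 5 + 4) / 6 = 28/6 = 4.6667
  mean(W) = (1 + 2 + 7 + 8 + 2 + 3) / 6 = 23/6 = 3.8333

Step 2 — sample covariance S[i,j] = (1/(n-1)) · Σ_k (x_{k,i} - mean_i) · (x_{k,j} - mean_j), with n-1 = 5.
  S[U,U] = ((0.3333)·(0.3333) + (-1.6667)·(-1.6667) + (-1.6667)·(-1.6667) + (0.3333)·(0.3333) + (1.3333)·(1.3333) + (1.3333)·(1.3333)) / 5 = 9.3333/5 = 1.8667
  S[U,V] = ((0.3333)·(1.3333) + (-1.6667)·(-0.6667) + (-1.6667)·(2.3333) + (0.3333)·(-2.6667) + (1.3333)·(0.3333) + (1.3333)·(-0.6667)) / 5 = -3.6667/5 = -0.7333
  S[U,W] = ((0.3333)·(-2.8333) + (-1.6667)·(-1.8333) + (-1.6667)·(3.1667) + (0.3333)·(4.1667) + (1.3333)·(-1.8333) + (1.3333)·(-0.8333)) / 5 = -5.3333/5 = -1.0667
  S[V,V] = ((1.3333)·(1.3333) + (-0.6667)·(-0.6667) + (2.3333)·(2.3333) + (-2.6667)·(-2.6667) + (0.3333)·(0.3333) + (-0.6667)·(-0.6667)) / 5 = 15.3333/5 = 3.0667
  S[V,W] = ((1.3333)·(-2.8333) + (-0.6667)·(-1.8333) + (2.3333)·(3.1667) + (-2.6667)·(4.1667) + (0.3333)·(-1.8333) + (-0.6667)·(-0.8333)) / 5 = -6.3333/5 = -1.2667
  S[W,W] = ((-2.8333)·(-2.8333) + (-1.8333)·(-1.8333) + (3.1667)·(3.1667) + (4.1667)·(4.1667) + (-1.8333)·(-1.8333) + (-0.8333)·(-0.8333)) / 5 = 42.8333/5 = 8.5667

S is symmetric (S[j,i] = S[i,j]). Assembling:

S = [[1.8667, -0.7333, -1.0667],
 [-0.7333, 3.0667, -1.2667],
 [-1.0667, -1.2667, 8.5667]]


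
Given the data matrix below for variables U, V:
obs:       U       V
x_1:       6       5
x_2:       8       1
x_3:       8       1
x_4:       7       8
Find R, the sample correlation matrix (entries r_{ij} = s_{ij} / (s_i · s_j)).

Step 1 — column means:
  mean(U) = (6 + 8 + 8 + 7) / 4 = 29/4 = 7.25
  mean(V) = (5 + 1 + 1 + 8) / 4 = 15/4 = 3.75

Step 2 — sample variances and covariances s[i,j] = (1/(n-1)) · Σ_k (x_{k,i} - mean_i) · (x_{k,j} - mean_j), with n-1 = 3:
  s[U,U] = ((-1.25)·(-1.25) + (0.75)·(0.75) + (0.75)·(0.75) + (-0.25)·(-0.25)) / 3 = 2.75/3 = 0.9167
  s[U,V] = ((-1.25)·(1.25) + (0.75)·(-2.75) + (0.75)·(-2.75) + (-0.25)·(4.25)) / 3 = -6.75/3 = -2.25
  s[V,V] = ((1.25)·(1.25) + (-2.75)·(-2.75) + (-2.75)·(-2.75) + (4.25)·(4.25)) / 3 = 34.75/3 = 11.5833
  Sample standard deviations s_i = √(s[i,i]):
  s(U) = √(0.9167) = 0.9574
  s(V) = √(11.5833) = 3.4034

Step 3 — r_{ij} = s_{ij} / (s_i · s_j):
  r[U,U] = 1 (diagonal).
  r[U,V] = -2.25 / (0.9574 · 3.4034) = -2.25 / 3.2585 = -0.6905
  r[V,V] = 1 (diagonal).

R is symmetric with unit diagonal. Assembling:

R = [[1, -0.6905],
 [-0.6905, 1]]
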